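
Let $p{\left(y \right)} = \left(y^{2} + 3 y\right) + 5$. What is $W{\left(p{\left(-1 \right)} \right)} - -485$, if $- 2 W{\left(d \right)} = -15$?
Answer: $\frac{985}{2} \approx 492.5$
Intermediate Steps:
$p{\left(y \right)} = 5 + y^{2} + 3 y$
$W{\left(d \right)} = \frac{15}{2}$ ($W{\left(d \right)} = \left(- \frac{1}{2}\right) \left(-15\right) = \frac{15}{2}$)
$W{\left(p{\left(-1 \right)} \right)} - -485 = \frac{15}{2} - -485 = \frac{15}{2} + 485 = \frac{985}{2}$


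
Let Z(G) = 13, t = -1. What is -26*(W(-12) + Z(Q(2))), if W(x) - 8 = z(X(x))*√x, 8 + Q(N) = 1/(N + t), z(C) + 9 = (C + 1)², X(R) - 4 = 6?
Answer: -546 - 5824*I*√3 ≈ -546.0 - 10087.0*I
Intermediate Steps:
X(R) = 10 (X(R) = 4 + 6 = 10)
z(C) = -9 + (1 + C)² (z(C) = -9 + (C + 1)² = -9 + (1 + C)²)
Q(N) = -8 + 1/(-1 + N) (Q(N) = -8 + 1/(N - 1) = -8 + 1/(-1 + N))
W(x) = 8 + 112*√x (W(x) = 8 + (-9 + (1 + 10)²)*√x = 8 + (-9 + 11²)*√x = 8 + (-9 + 121)*√x = 8 + 112*√x)
-26*(W(-12) + Z(Q(2))) = -26*((8 + 112*√(-12)) + 13) = -26*((8 + 112*(2*I*√3)) + 13) = -26*((8 + 224*I*√3) + 13) = -26*(21 + 224*I*√3) = -546 - 5824*I*√3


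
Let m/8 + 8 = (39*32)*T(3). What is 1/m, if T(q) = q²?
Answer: 1/89792 ≈ 1.1137e-5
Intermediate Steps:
m = 89792 (m = -64 + 8*((39*32)*3²) = -64 + 8*(1248*9) = -64 + 8*11232 = -64 + 89856 = 89792)
1/m = 1/89792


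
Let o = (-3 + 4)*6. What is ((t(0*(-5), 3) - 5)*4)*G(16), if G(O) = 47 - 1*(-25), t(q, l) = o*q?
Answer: -1440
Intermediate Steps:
o = 6 (o = 1*6 = 6)
t(q, l) = 6*q
G(O) = 72 (G(O) = 47 + 25 = 72)
((t(0*(-5), 3) - 5)*4)*G(16) = ((6*(0*(-5)) - 5)*4)*72 = ((6*0 - 5)*4)*72 = ((0 - 5)*4)*72 = -5*4*72 = -20*72 = -1440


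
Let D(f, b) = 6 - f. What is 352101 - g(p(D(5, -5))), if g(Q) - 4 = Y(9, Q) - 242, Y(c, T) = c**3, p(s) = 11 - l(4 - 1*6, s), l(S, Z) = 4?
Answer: 351610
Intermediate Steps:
p(s) = 7 (p(s) = 11 - 1*4 = 11 - 4 = 7)
g(Q) = 491 (g(Q) = 4 + (9**3 - 242) = 4 + (729 - 242) = 4 + 487 = 491)
352101 - g(p(D(5, -5))) = 352101 - 1*491 = 352101 - 491 = 351610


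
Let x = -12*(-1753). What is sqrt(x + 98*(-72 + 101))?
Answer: sqrt(23878) ≈ 154.53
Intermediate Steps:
x = 21036
sqrt(x + 98*(-72 + 101)) = sqrt(21036 + 98*(-72 + 101)) = sqrt(21036 + 98*29) = sqrt(21036 + 2842) = sqrt(23878)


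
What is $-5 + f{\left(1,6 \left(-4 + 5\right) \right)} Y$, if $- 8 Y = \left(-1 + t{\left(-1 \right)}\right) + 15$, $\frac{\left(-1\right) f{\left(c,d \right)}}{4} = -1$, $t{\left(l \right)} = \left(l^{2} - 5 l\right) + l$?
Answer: $- \frac{29}{2} \approx -14.5$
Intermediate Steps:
$t{\left(l \right)} = l^{2} - 4 l$
$f{\left(c,d \right)} = 4$ ($f{\left(c,d \right)} = \left(-4\right) \left(-1\right) = 4$)
$Y = - \frac{19}{8}$ ($Y = - \frac{\left(-1 - \left(-4 - 1\right)\right) + 15}{8} = - \frac{\left(-1 - -5\right) + 15}{8} = - \frac{\left(-1 + 5\right) + 15}{8} = - \frac{4 + 15}{8} = \left(- \frac{1}{8}\right) 19 = - \frac{19}{8} \approx -2.375$)
$-5 + f{\left(1,6 \left(-4 + 5\right) \right)} Y = -5 + 4 \left(- \frac{19}{8}\right) = -5 - \frac{19}{2} = - \frac{29}{2}$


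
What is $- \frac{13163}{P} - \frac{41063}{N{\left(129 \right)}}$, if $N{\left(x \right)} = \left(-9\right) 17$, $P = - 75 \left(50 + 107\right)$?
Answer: $\frac{161843588}{600525} \approx 269.5$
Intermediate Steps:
$P = -11775$ ($P = \left(-75\right) 157 = -11775$)
$N{\left(x \right)} = -153$
$- \frac{13163}{P} - \frac{41063}{N{\left(129 \right)}} = - \frac{13163}{-11775} - \frac{41063}{-153} = \left(-13163\right) \left(- \frac{1}{11775}\right) - - \frac{41063}{153} = \frac{13163}{11775} + \frac{41063}{153} = \frac{161843588}{600525}$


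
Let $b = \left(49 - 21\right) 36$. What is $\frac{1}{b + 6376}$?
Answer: $\frac{1}{7384} \approx 0.00013543$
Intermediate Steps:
$b = 1008$ ($b = 28 \cdot 36 = 1008$)
$\frac{1}{b + 6376} = \frac{1}{1008 + 6376} = \frac{1}{7384}$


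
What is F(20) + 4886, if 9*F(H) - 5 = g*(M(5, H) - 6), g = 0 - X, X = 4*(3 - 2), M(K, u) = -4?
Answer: 4891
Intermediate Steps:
X = 4 (X = 4*1 = 4)
g = -4 (g = 0 - 1*4 = 0 - 4 = -4)
F(H) = 5 (F(H) = 5/9 + (-4*(-4 - 6))/9 = 5/9 + (-4*(-10))/9 = 5/9 + (1/9)*40 = 5/9 + 40/9 = 5)
F(20) + 4886 = 5 + 4886 = 4891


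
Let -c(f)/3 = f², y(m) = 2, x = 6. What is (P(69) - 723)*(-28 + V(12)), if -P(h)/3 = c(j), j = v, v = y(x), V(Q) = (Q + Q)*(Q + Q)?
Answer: -376476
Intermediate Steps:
V(Q) = 4*Q² (V(Q) = (2*Q)*(2*Q) = 4*Q²)
v = 2
j = 2
c(f) = -3*f²
P(h) = 36 (P(h) = -(-9)*2² = -(-9)*4 = -3*(-12) = 36)
(P(69) - 723)*(-28 + V(12)) = (36 - 723)*(-28 + 4*12²) = -687*(-28 + 4*144) = -687*(-28 + 576) = -687*548 = -376476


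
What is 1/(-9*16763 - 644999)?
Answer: -1/795866 ≈ -1.2565e-6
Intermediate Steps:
1/(-9*16763 - 644999) = 1/(-150867 - 644999) = 1/(-795866) = -1/795866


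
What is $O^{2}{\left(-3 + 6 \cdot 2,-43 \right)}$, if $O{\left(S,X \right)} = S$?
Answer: $81$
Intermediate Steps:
$O^{2}{\left(-3 + 6 \cdot 2,-43 \right)} = \left(-3 + 6 \cdot 2\right)^{2} = \left(-3 + 12\right)^{2} = 9^{2} = 81$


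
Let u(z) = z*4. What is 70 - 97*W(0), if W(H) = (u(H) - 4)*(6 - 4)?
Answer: 846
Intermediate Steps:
u(z) = 4*z
W(H) = -8 + 8*H (W(H) = (4*H - 4)*(6 - 4) = (-4 + 4*H)*2 = -8 + 8*H)
70 - 97*W(0) = 70 - 97*(-8 + 8*0) = 70 - 97*(-8 + 0) = 70 - 97*(-8) = 70 + 776 = 846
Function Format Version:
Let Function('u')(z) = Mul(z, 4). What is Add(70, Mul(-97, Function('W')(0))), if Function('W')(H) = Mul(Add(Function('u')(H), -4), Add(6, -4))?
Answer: 846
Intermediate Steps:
Function('u')(z) = Mul(4, z)
Function('W')(H) = Add(-8, Mul(8, H)) (Function('W')(H) = Mul(Add(Mul(4, H), -4), Add(6, -4)) = Mul(Add(-4, Mul(4, H)), 2) = Add(-8, Mul(8, H)))
Add(70, Mul(-97, Function('W')(0))) = Add(70, Mul(-97, Add(-8, Mul(8, 0)))) = Add(70, Mul(-97, Add(-8, 0))) = Add(70, Mul(-97, -8)) = Add(70, 776) = 846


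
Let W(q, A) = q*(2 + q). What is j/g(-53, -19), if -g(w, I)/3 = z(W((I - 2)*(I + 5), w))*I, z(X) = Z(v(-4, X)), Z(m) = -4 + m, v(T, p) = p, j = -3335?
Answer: -667/992028 ≈ -0.00067236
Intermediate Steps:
z(X) = -4 + X
g(w, I) = -3*I*(-4 + (-2 + I)*(2 + (-2 + I)*(5 + I))*(5 + I)) (g(w, I) = -3*(-4 + ((I - 2)*(I + 5))*(2 + (I - 2)*(I + 5)))*I = -3*(-4 + ((-2 + I)*(5 + I))*(2 + (-2 + I)*(5 + I)))*I = -3*(-4 + (-2 + I)*(2 + (-2 + I)*(5 + I))*(5 + I))*I = -3*I*(-4 + (-2 + I)*(2 + (-2 + I)*(5 + I))*(5 + I)))
j/g(-53, -19) = -3335*(-1/(57*(-76 - 1*(-19)**4 - 6*(-19)**3 + 9*(-19)**2 + 54*(-19)))) = -3335*(-1/(57*(-76 - 1*130321 - 6*(-6859) + 9*361 - 1026))) = -3335*(-1/(57*(-76 - 130321 + 41154 + 3249 - 1026))) = -3335/(3*(-19)*(-87020)) = -3335/4960140 = -3335*1/4960140 = -667/992028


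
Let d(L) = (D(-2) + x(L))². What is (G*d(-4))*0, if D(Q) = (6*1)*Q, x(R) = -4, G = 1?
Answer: 0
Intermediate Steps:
D(Q) = 6*Q
d(L) = 256 (d(L) = (6*(-2) - 4)² = (-12 - 4)² = (-16)² = 256)
(G*d(-4))*0 = (1*256)*0 = 256*0 = 0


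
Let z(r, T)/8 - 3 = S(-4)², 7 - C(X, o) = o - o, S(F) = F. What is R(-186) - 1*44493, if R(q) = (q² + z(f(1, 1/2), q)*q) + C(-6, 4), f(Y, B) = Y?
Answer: -38162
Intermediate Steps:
C(X, o) = 7 (C(X, o) = 7 - (o - o) = 7 - 1*0 = 7 + 0 = 7)
z(r, T) = 152 (z(r, T) = 24 + 8*(-4)² = 24 + 8*16 = 24 + 128 = 152)
R(q) = 7 + q² + 152*q (R(q) = (q² + 152*q) + 7 = 7 + q² + 152*q)
R(-186) - 1*44493 = (7 + (-186)² + 152*(-186)) - 1*44493 = (7 + 34596 - 28272) - 44493 = 6331 - 44493 = -38162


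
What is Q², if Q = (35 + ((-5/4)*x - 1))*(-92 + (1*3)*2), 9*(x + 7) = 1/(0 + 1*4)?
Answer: 69956547049/5184 ≈ 1.3495e+7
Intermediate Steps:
x = -251/36 (x = -7 + 1/(9*(0 + 1*4)) = -7 + 1/(9*(0 + 4)) = -7 + (⅑)/4 = -7 + (⅑)*(¼) = -7 + 1/36 = -251/36 ≈ -6.9722)
Q = -264493/72 (Q = (35 + (-5/4*(-251/36) - 1))*(-92 + (1*3)*2) = (35 + (-5*¼*(-251/36) - 1))*(-92 + 3*2) = (35 + (-5/4*(-251/36) - 1))*(-92 + 6) = (35 + (1255/144 - 1))*(-86) = (35 + 1111/144)*(-86) = (6151/144)*(-86) = -264493/72 ≈ -3673.5)
Q² = (-264493/72)² = 69956547049/5184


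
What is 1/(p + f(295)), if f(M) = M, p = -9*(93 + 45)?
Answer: -1/947 ≈ -0.0010560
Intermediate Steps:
p = -1242 (p = -9*138 = -1242)
1/(p + f(295)) = 1/(-1242 + 295) = 1/(-947) = -1/947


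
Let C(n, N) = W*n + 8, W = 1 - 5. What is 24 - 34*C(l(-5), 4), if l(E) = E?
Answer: -928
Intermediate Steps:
W = -4
C(n, N) = 8 - 4*n (C(n, N) = -4*n + 8 = 8 - 4*n)
24 - 34*C(l(-5), 4) = 24 - 34*(8 - 4*(-5)) = 24 - 34*(8 + 20) = 24 - 34*28 = 24 - 952 = -928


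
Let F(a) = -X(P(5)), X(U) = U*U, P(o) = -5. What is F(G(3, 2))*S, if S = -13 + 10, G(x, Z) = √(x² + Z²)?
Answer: 75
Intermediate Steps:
X(U) = U²
G(x, Z) = √(Z² + x²)
S = -3
F(a) = -25 (F(a) = -1*(-5)² = -1*25 = -25)
F(G(3, 2))*S = -25*(-3) = 75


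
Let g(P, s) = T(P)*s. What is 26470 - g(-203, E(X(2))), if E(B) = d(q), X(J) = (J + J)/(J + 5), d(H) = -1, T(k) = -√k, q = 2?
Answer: 26470 - I*√203 ≈ 26470.0 - 14.248*I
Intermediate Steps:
X(J) = 2*J/(5 + J) (X(J) = (2*J)/(5 + J) = 2*J/(5 + J))
E(B) = -1
g(P, s) = -s*√P (g(P, s) = (-√P)*s = -s*√P)
26470 - g(-203, E(X(2))) = 26470 - (-1)*(-1)*√(-203) = 26470 - (-1)*(-1)*I*√203 = 26470 - I*√203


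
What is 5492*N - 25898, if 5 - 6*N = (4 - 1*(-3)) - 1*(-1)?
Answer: -28644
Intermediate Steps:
N = -½ (N = ⅚ - ((4 - 1*(-3)) - 1*(-1))/6 = ⅚ - ((4 + 3) + 1)/6 = ⅚ - (7 + 1)/6 = ⅚ - ⅙*8 = ⅚ - 4/3 = -½ ≈ -0.50000)
5492*N - 25898 = 5492*(-½) - 25898 = -2746 - 25898 = -28644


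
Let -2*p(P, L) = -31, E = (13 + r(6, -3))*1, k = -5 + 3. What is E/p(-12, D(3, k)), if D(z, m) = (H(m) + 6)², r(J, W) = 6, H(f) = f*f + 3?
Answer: 38/31 ≈ 1.2258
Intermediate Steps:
H(f) = 3 + f² (H(f) = f² + 3 = 3 + f²)
k = -2
D(z, m) = (9 + m²)² (D(z, m) = ((3 + m²) + 6)² = (9 + m²)²)
E = 19 (E = (13 + 6)*1 = 19*1 = 19)
p(P, L) = 31/2 (p(P, L) = -½*(-31) = 31/2)
E/p(-12, D(3, k)) = 19/(31/2) = 19*(2/31) = 38/31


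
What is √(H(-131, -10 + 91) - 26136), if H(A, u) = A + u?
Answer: I*√26186 ≈ 161.82*I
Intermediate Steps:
√(H(-131, -10 + 91) - 26136) = √((-131 + (-10 + 91)) - 26136) = √((-131 + 81) - 26136) = √(-50 - 26136) = √(-26186) = I*√26186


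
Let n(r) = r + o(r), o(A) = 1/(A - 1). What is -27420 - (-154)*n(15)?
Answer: -25099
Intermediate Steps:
o(A) = 1/(-1 + A)
n(r) = r + 1/(-1 + r)
-27420 - (-154)*n(15) = -27420 - (-154)*(1 + 15*(-1 + 15))/(-1 + 15) = -27420 - (-154)*(1 + 15*14)/14 = -27420 - (-154)*(1 + 210)/14 = -27420 - (-154)*(1/14)*211 = -27420 - (-154)*211/14 = -27420 - 1*(-2321) = -27420 + 2321 = -25099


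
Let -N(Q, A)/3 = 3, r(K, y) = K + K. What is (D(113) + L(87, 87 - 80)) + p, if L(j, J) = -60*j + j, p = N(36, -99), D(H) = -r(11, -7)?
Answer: -5164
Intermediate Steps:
r(K, y) = 2*K
N(Q, A) = -9 (N(Q, A) = -3*3 = -9)
D(H) = -22 (D(H) = -2*11 = -1*22 = -22)
p = -9
L(j, J) = -59*j
(D(113) + L(87, 87 - 80)) + p = (-22 - 59*87) - 9 = (-22 - 5133) - 9 = -5155 - 9 = -5164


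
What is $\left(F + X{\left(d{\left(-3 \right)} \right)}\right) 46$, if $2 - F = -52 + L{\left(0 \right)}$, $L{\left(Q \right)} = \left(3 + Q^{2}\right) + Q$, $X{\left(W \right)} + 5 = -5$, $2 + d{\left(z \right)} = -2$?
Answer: $1886$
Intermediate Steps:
$d{\left(z \right)} = -4$ ($d{\left(z \right)} = -2 - 2 = -4$)
$X{\left(W \right)} = -10$ ($X{\left(W \right)} = -5 - 5 = -10$)
$L{\left(Q \right)} = 3 + Q + Q^{2}$
$F = 51$ ($F = 2 - \left(-52 + \left(3 + 0 + 0^{2}\right)\right) = 2 - \left(-52 + \left(3 + 0 + 0\right)\right) = 2 - \left(-52 + 3\right) = 2 - -49 = 2 + 49 = 51$)
$\left(F + X{\left(d{\left(-3 \right)} \right)}\right) 46 = \left(51 - 10\right) 46 = 41 \cdot 46 = 1886$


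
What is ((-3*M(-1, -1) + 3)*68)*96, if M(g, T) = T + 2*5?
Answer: -156672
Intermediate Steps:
M(g, T) = 10 + T (M(g, T) = T + 10 = 10 + T)
((-3*M(-1, -1) + 3)*68)*96 = ((-3*(10 - 1) + 3)*68)*96 = ((-3*9 + 3)*68)*96 = ((-27 + 3)*68)*96 = -24*68*96 = -1632*96 = -156672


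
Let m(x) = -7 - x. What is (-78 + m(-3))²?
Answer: 6724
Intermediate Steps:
(-78 + m(-3))² = (-78 + (-7 - 1*(-3)))² = (-78 + (-7 + 3))² = (-78 - 4)² = (-82)² = 6724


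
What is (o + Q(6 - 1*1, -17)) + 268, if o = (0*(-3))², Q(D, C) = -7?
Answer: 261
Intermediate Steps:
o = 0 (o = 0² = 0)
(o + Q(6 - 1*1, -17)) + 268 = (0 - 7) + 268 = -7 + 268 = 261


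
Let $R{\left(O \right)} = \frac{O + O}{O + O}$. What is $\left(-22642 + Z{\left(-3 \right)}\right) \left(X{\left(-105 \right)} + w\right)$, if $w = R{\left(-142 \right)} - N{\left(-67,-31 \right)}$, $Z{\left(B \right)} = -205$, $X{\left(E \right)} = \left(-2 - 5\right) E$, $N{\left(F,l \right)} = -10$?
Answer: $-17043862$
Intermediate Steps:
$X{\left(E \right)} = - 7 E$
$R{\left(O \right)} = 1$ ($R{\left(O \right)} = \frac{2 O}{2 O} = 2 O \frac{1}{2 O} = 1$)
$w = 11$ ($w = 1 - -10 = 1 + 10 = 11$)
$\left(-22642 + Z{\left(-3 \right)}\right) \left(X{\left(-105 \right)} + w\right) = \left(-22642 - 205\right) \left(\left(-7\right) \left(-105\right) + 11\right) = - 22847 \left(735 + 11\right) = \left(-22847\right) 746 = -17043862$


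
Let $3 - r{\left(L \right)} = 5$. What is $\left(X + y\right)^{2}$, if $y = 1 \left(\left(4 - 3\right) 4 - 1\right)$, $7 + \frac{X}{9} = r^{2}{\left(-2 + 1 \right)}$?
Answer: $576$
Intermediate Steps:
$r{\left(L \right)} = -2$ ($r{\left(L \right)} = 3 - 5 = -2$)
$X = -27$ ($X = -63 + 9 \left(-2\right)^{2} = -63 + 9 \cdot 4 = -63 + 36 = -27$)
$y = 3$ ($y = 1 \left(1 \cdot 4 - 1\right) = 1 \left(4 - 1\right) = 1 \cdot 3 = 3$)
$\left(X + y\right)^{2} = \left(-27 + 3\right)^{2} = \left(-24\right)^{2} = 576$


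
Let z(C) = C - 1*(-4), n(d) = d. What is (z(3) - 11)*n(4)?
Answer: -16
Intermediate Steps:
z(C) = 4 + C (z(C) = C + 4 = 4 + C)
(z(3) - 11)*n(4) = ((4 + 3) - 11)*4 = (7 - 11)*4 = -4*4 = -16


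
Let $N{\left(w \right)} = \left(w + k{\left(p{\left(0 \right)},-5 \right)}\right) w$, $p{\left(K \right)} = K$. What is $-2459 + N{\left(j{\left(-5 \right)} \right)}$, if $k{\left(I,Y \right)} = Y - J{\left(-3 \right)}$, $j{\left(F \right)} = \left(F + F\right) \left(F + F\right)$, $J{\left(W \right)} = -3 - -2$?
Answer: $7141$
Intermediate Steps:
$J{\left(W \right)} = -1$ ($J{\left(W \right)} = -3 + 2 = -1$)
$j{\left(F \right)} = 4 F^{2}$ ($j{\left(F \right)} = 2 F 2 F = 4 F^{2}$)
$k{\left(I,Y \right)} = 1 + Y$ ($k{\left(I,Y \right)} = Y - -1 = Y + 1 = 1 + Y$)
$N{\left(w \right)} = w \left(-4 + w\right)$ ($N{\left(w \right)} = \left(w + \left(1 - 5\right)\right) w = \left(w - 4\right) w = \left(-4 + w\right) w = w \left(-4 + w\right)$)
$-2459 + N{\left(j{\left(-5 \right)} \right)} = -2459 + 4 \left(-5\right)^{2} \left(-4 + 4 \left(-5\right)^{2}\right) = -2459 + 4 \cdot 25 \left(-4 + 4 \cdot 25\right) = -2459 + 100 \left(-4 + 100\right) = -2459 + 100 \cdot 96 = -2459 + 9600 = 7141$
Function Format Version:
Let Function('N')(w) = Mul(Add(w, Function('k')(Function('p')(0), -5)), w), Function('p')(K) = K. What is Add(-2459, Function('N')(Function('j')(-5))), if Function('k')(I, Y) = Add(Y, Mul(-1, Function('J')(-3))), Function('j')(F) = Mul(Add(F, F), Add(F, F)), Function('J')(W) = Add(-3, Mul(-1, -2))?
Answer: 7141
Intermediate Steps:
Function('J')(W) = -1 (Function('J')(W) = Add(-3, 2) = -1)
Function('j')(F) = Mul(4, Pow(F, 2)) (Function('j')(F) = Mul(Mul(2, F), Mul(2, F)) = Mul(4, Pow(F, 2)))
Function('k')(I, Y) = Add(1, Y) (Function('k')(I, Y) = Add(Y, Mul(-1, -1)) = Add(Y, 1) = Add(1, Y))
Function('N')(w) = Mul(w, Add(-4, w)) (Function('N')(w) = Mul(Add(w, Add(1, -5)), w) = Mul(Add(w, -4), w) = Mul(Add(-4, w), w) = Mul(w, Add(-4, w)))
Add(-2459, Function('N')(Function('j')(-5))) = Add(-2459, Mul(Mul(4, Pow(-5, 2)), Add(-4, Mul(4, Pow(-5, 2))))) = Add(-2459, Mul(Mul(4, 25), Add(-4, Mul(4, 25)))) = Add(-2459, Mul(100, Add(-4, 100))) = Add(-2459, Mul(100, 96)) = Add(-2459, 9600) = 7141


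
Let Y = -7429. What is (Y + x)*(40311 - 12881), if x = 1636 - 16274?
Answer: -605297810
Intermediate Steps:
x = -14638
(Y + x)*(40311 - 12881) = (-7429 - 14638)*(40311 - 12881) = -22067*27430 = -605297810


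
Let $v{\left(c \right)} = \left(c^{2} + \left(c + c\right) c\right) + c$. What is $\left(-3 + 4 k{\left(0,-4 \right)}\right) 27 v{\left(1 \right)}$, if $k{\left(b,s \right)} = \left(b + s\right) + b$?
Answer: $-2052$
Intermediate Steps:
$k{\left(b,s \right)} = s + 2 b$
$v{\left(c \right)} = c + 3 c^{2}$ ($v{\left(c \right)} = \left(c^{2} + 2 c c\right) + c = \left(c^{2} + 2 c^{2}\right) + c = 3 c^{2} + c = c + 3 c^{2}$)
$\left(-3 + 4 k{\left(0,-4 \right)}\right) 27 v{\left(1 \right)} = \left(-3 + 4 \left(-4 + 2 \cdot 0\right)\right) 27 \cdot 1 \left(1 + 3 \cdot 1\right) = \left(-3 + 4 \left(-4 + 0\right)\right) 27 \cdot 1 \left(1 + 3\right) = \left(-3 + 4 \left(-4\right)\right) 27 \cdot 1 \cdot 4 = \left(-3 - 16\right) 27 \cdot 4 = \left(-19\right) 27 \cdot 4 = \left(-513\right) 4 = -2052$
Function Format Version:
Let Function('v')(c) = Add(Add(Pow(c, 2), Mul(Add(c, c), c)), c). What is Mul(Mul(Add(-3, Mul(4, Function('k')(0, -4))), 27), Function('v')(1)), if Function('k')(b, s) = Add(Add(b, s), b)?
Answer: -2052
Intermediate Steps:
Function('k')(b, s) = Add(s, Mul(2, b))
Function('v')(c) = Add(c, Mul(3, Pow(c, 2))) (Function('v')(c) = Add(Add(Pow(c, 2), Mul(Mul(2, c), c)), c) = Add(Add(Pow(c, 2), Mul(2, Pow(c, 2))), c) = Add(Mul(3, Pow(c, 2)), c) = Add(c, Mul(3, Pow(c, 2))))
Mul(Mul(Add(-3, Mul(4, Function('k')(0, -4))), 27), Function('v')(1)) = Mul(Mul(Add(-3, Mul(4, Add(-4, Mul(2, 0)))), 27), Mul(1, Add(1, Mul(3, 1)))) = Mul(Mul(Add(-3, Mul(4, Add(-4, 0))), 27), Mul(1, Add(1, 3))) = Mul(Mul(Add(-3, Mul(4, -4)), 27), Mul(1, 4)) = Mul(Mul(Add(-3, -16), 27), 4) = Mul(Mul(-19, 27), 4) = Mul(-513, 4) = -2052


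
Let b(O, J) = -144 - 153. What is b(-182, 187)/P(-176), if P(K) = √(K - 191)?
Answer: 297*I*√367/367 ≈ 15.503*I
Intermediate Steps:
b(O, J) = -297
P(K) = √(-191 + K)
b(-182, 187)/P(-176) = -297/√(-191 - 176) = -297*(-I*√367/367) = -(-297)*I*√367/367 = 297*I*√367/367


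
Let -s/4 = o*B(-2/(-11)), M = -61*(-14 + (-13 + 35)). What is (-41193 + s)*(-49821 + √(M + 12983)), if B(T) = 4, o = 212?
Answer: 2221269285 - 312095*√255 ≈ 2.2163e+9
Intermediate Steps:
M = -488 (M = -61*(-14 + 22) = -61*8 = -488)
s = -3392 (s = -848*4 = -4*848 = -3392)
(-41193 + s)*(-49821 + √(M + 12983)) = (-41193 - 3392)*(-49821 + √(-488 + 12983)) = -44585*(-49821 + √12495) = -44585*(-49821 + 7*√255) = 2221269285 - 312095*√255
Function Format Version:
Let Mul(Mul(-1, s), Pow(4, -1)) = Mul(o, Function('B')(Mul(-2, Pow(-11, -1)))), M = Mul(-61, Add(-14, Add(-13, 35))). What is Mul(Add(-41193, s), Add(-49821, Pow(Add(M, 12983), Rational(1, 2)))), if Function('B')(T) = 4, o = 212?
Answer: Add(2221269285, Mul(-312095, Pow(255, Rational(1, 2)))) ≈ 2.2163e+9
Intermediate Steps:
M = -488 (M = Mul(-61, Add(-14, 22)) = Mul(-61, 8) = -488)
s = -3392 (s = Mul(-4, Mul(212, 4)) = Mul(-4, 848) = -3392)
Mul(Add(-41193, s), Add(-49821, Pow(Add(M, 12983), Rational(1, 2)))) = Mul(Add(-41193, -3392), Add(-49821, Pow(Add(-488, 12983), Rational(1, 2)))) = Mul(-44585, Add(-49821, Pow(12495, Rational(1, 2)))) = Mul(-44585, Add(-49821, Mul(7, Pow(255, Rational(1, 2))))) = Add(2221269285, Mul(-312095, Pow(255, Rational(1, 2))))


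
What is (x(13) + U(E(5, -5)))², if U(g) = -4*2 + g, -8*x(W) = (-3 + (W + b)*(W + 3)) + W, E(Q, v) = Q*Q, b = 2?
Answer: 3249/16 ≈ 203.06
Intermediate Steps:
E(Q, v) = Q²
x(W) = 3/8 - W/8 - (2 + W)*(3 + W)/8 (x(W) = -((-3 + (W + 2)*(W + 3)) + W)/8 = -((-3 + (2 + W)*(3 + W)) + W)/8 = -(-3 + W + (2 + W)*(3 + W))/8 = 3/8 - W/8 - (2 + W)*(3 + W)/8)
U(g) = -8 + g
(x(13) + U(E(5, -5)))² = ((-3/8 - ¾*13 - ⅛*13²) + (-8 + 5²))² = ((-3/8 - 39/4 - ⅛*169) + (-8 + 25))² = ((-3/8 - 39/4 - 169/8) + 17)² = (-125/4 + 17)² = (-57/4)² = 3249/16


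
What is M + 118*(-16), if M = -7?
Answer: -1895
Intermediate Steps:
M + 118*(-16) = -7 + 118*(-16) = -7 - 1888 = -1895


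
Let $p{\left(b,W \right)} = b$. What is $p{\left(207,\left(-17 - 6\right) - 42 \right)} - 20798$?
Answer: $-20591$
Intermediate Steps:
$p{\left(207,\left(-17 - 6\right) - 42 \right)} - 20798 = 207 - 20798 = -20591$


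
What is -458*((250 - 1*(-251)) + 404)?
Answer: -414490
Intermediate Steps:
-458*((250 - 1*(-251)) + 404) = -458*((250 + 251) + 404) = -458*(501 + 404) = -458*905 = -414490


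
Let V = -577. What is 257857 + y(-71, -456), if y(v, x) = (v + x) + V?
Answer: 256753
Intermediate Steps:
y(v, x) = -577 + v + x (y(v, x) = (v + x) - 577 = -577 + v + x)
257857 + y(-71, -456) = 257857 + (-577 - 71 - 456) = 257857 - 1104 = 256753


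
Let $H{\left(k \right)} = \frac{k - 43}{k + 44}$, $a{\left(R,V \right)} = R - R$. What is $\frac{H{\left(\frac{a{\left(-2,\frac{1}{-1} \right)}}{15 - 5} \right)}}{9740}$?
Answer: $- \frac{43}{428560} \approx -0.00010034$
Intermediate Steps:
$a{\left(R,V \right)} = 0$
$H{\left(k \right)} = \frac{-43 + k}{44 + k}$
$\frac{H{\left(\frac{a{\left(-2,\frac{1}{-1} \right)}}{15 - 5} \right)}}{9740} = \frac{\frac{1}{44 + \frac{1}{15 - 5} \cdot 0} \left(-43 + \frac{1}{15 - 5} \cdot 0\right)}{9740} = \frac{-43 + \frac{1}{10} \cdot 0}{44 + \frac{1}{10} \cdot 0} \cdot \frac{1}{9740} = \frac{-43 + 0}{44 + 0} \cdot \frac{1}{9740} = \frac{1}{44} \left(-43\right) \frac{1}{9740} = \left(- \frac{43}{44}\right) \frac{1}{9740} = - \frac{43}{428560}$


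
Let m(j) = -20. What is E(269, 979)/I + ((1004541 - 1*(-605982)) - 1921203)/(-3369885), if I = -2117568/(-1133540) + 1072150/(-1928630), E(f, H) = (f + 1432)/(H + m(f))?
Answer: 3187205089888516359/2207326322616183443 ≈ 1.4439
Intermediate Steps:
E(f, H) = (1432 + f)/(-20 + H) (E(f, H) = (f + 1432)/(H - 20) = (1432 + f)/(-20 + H))
I = 71717006521/54654481255 (I = -2117568*(-1/1133540) + 1072150*(-1/1928630) = 529392/283385 - 107215/192863 = 71717006521/54654481255 ≈ 1.3122)
E(269, 979)/I + ((1004541 - 1*(-605982)) - 1921203)/(-3369885) = ((1432 + 269)/(-20 + 979))/(71717006521/54654481255) + ((1004541 - 1*(-605982)) - 1921203)/(-3369885) = (1701/959)*(54654481255/71717006521) + ((1004541 + 605982) - 1921203)*(-1/3369885) = ((1/959)*1701)*(54654481255/71717006521) + (1610523 - 1921203)*(-1/3369885) = (243/137)*(54654481255/71717006521) - 310680*(-1/3369885) = 13281038944965/9825229893377 + 20712/224659 = 3187205089888516359/2207326322616183443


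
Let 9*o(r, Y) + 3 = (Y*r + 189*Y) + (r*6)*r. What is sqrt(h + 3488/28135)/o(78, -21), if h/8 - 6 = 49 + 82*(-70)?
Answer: 3*I*sqrt(9000219884530)/144867115 ≈ 0.062127*I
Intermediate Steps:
h = -45480 (h = 48 + 8*(49 + 82*(-70)) = 48 + 8*(49 - 5740) = 48 + 8*(-5691) = 48 - 45528 = -45480)
o(r, Y) = -1/3 + 21*Y + 2*r**2/3 + Y*r/9 (o(r, Y) = -1/3 + ((Y*r + 189*Y) + (r*6)*r)/9 = -1/3 + ((189*Y + Y*r) + (6*r)*r)/9 = -1/3 + ((189*Y + Y*r) + 6*r**2)/9 = -1/3 + (6*r**2 + 189*Y + Y*r)/9 = -1/3 + (21*Y + 2*r**2/3 + Y*r/9) = -1/3 + 21*Y + 2*r**2/3 + Y*r/9)
sqrt(h + 3488/28135)/o(78, -21) = sqrt(-45480 + 3488/28135)/(-1/3 + 21*(-21) + (2/3)*78**2 + (1/9)*(-21)*78) = sqrt(-45480 + 3488*(1/28135))/(-1/3 - 441 + (2/3)*6084 - 182) = sqrt(-45480 + 3488/28135)/(-1/3 - 441 + 4056 - 182) = sqrt(-1279576312/28135)/(10298/3) = (2*I*sqrt(9000219884530)/28135)*(3/10298) = 3*I*sqrt(9000219884530)/144867115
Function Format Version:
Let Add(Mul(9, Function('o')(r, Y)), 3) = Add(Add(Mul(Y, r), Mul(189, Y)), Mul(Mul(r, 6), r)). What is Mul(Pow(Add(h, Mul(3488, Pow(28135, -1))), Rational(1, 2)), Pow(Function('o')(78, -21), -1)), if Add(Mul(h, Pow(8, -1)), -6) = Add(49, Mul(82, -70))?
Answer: Mul(Rational(3, 144867115), I, Pow(9000219884530, Rational(1, 2))) ≈ Mul(0.062127, I)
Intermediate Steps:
h = -45480 (h = Add(48, Mul(8, Add(49, Mul(82, -70)))) = Add(48, Mul(8, Add(49, -5740))) = Add(48, Mul(8, -5691)) = Add(48, -45528) = -45480)
Function('o')(r, Y) = Add(Rational(-1, 3), Mul(21, Y), Mul(Rational(2, 3), Pow(r, 2)), Mul(Rational(1, 9), Y, r)) (Function('o')(r, Y) = Add(Rational(-1, 3), Mul(Rational(1, 9), Add(Add(Mul(Y, r), Mul(189, Y)), Mul(Mul(r, 6), r)))) = Add(Rational(-1, 3), Mul(Rational(1, 9), Add(Add(Mul(189, Y), Mul(Y, r)), Mul(Mul(6, r), r)))) = Add(Rational(-1, 3), Mul(Rational(1, 9), Add(Add(Mul(189, Y), Mul(Y, r)), Mul(6, Pow(r, 2))))) = Add(Rational(-1, 3), Mul(Rational(1, 9), Add(Mul(6, Pow(r, 2)), Mul(189, Y), Mul(Y, r)))) = Add(Rational(-1, 3), Add(Mul(21, Y), Mul(Rational(2, 3), Pow(r, 2)), Mul(Rational(1, 9), Y, r))) = Add(Rational(-1, 3), Mul(21, Y), Mul(Rational(2, 3), Pow(r, 2)), Mul(Rational(1, 9), Y, r)))
Mul(Pow(Add(h, Mul(3488, Pow(28135, -1))), Rational(1, 2)), Pow(Function('o')(78, -21), -1)) = Mul(Pow(Add(-45480, Mul(3488, Pow(28135, -1))), Rational(1, 2)), Pow(Add(Rational(-1, 3), Mul(21, -21), Mul(Rational(2, 3), Pow(78, 2)), Mul(Rational(1, 9), -21, 78)), -1)) = Mul(Pow(Add(-45480, Mul(3488, Rational(1, 28135))), Rational(1, 2)), Pow(Add(Rational(-1, 3), -441, Mul(Rational(2, 3), 6084), -182), -1)) = Mul(Pow(Add(-45480, Rational(3488, 28135)), Rational(1, 2)), Pow(Add(Rational(-1, 3), -441, 4056, -182), -1)) = Mul(Pow(Rational(-1279576312, 28135), Rational(1, 2)), Pow(Rational(10298, 3), -1)) = Mul(Mul(Rational(2, 28135), I, Pow(9000219884530, Rational(1, 2))), Rational(3, 10298)) = Mul(Rational(3, 144867115), I, Pow(9000219884530, Rational(1, 2)))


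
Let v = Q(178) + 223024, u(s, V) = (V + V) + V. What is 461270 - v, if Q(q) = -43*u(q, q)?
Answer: 261208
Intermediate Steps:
u(s, V) = 3*V (u(s, V) = 2*V + V = 3*V)
Q(q) = -129*q
v = 200062 (v = -129*178 + 223024 = -22962 + 223024 = 200062)
461270 - v = 461270 - 1*200062 = 461270 - 200062 = 261208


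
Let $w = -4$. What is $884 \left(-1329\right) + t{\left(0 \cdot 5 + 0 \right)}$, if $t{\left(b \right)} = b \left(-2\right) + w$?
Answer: $-1174840$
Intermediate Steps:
$t{\left(b \right)} = -4 - 2 b$ ($t{\left(b \right)} = b \left(-2\right) - 4 = - 2 b - 4 = -4 - 2 b$)
$884 \left(-1329\right) + t{\left(0 \cdot 5 + 0 \right)} = 884 \left(-1329\right) - \left(4 + 2 \left(0 \cdot 5 + 0\right)\right) = -1174836 - \left(4 + 2 \left(0 + 0\right)\right) = -1174836 - 4 = -1174840$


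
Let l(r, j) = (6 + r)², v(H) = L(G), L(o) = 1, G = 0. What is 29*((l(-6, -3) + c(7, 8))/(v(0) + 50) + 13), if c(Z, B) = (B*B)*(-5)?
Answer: 9947/51 ≈ 195.04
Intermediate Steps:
v(H) = 1
c(Z, B) = -5*B² (c(Z, B) = B²*(-5) = -5*B²)
29*((l(-6, -3) + c(7, 8))/(v(0) + 50) + 13) = 29*(((6 - 6)² - 5*8²)/(1 + 50) + 13) = 29*((0² - 5*64)/51 + 13) = 29*((0 - 320)*(1/51) + 13) = 29*(-320*1/51 + 13) = 29*(-320/51 + 13) = 29*(343/51) = 9947/51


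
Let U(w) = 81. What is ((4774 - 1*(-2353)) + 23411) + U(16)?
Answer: 30619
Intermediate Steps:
((4774 - 1*(-2353)) + 23411) + U(16) = ((4774 - 1*(-2353)) + 23411) + 81 = ((4774 + 2353) + 23411) + 81 = (7127 + 23411) + 81 = 30538 + 81 = 30619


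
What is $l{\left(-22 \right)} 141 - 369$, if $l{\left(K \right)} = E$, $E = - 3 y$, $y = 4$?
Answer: $-2061$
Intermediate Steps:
$E = -12$ ($E = \left(-3\right) 4 = -12$)
$l{\left(K \right)} = -12$
$l{\left(-22 \right)} 141 - 369 = \left(-12\right) 141 - 369 = -1692 - 369 = -2061$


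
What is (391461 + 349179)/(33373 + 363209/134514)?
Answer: 1879744320/84707527 ≈ 22.191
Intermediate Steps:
(391461 + 349179)/(33373 + 363209/134514) = 740640/(33373 + 363209*(1/134514)) = 740640/(33373 + 6853/2538) = 740640/(84707527/2538) = 740640*(2538/84707527) = 1879744320/84707527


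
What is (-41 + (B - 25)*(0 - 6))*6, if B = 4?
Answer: 510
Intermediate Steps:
(-41 + (B - 25)*(0 - 6))*6 = (-41 + (4 - 25)*(0 - 6))*6 = (-41 - 21*(-6))*6 = (-41 + 126)*6 = 85*6 = 510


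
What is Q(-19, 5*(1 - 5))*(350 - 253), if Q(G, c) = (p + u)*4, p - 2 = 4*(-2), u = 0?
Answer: -2328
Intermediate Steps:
p = -6 (p = 2 + 4*(-2) = 2 - 8 = -6)
Q(G, c) = -24 (Q(G, c) = (-6 + 0)*4 = -6*4 = -24)
Q(-19, 5*(1 - 5))*(350 - 253) = -24*(350 - 253) = -24*97 = -2328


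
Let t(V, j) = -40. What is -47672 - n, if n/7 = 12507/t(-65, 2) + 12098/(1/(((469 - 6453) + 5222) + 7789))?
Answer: -23805360211/40 ≈ -5.9513e+8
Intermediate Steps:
n = 23803453331/40 (n = 7*(12507/(-40) + 12098/(1/(((469 - 6453) + 5222) + 7789))) = 7*(12507*(-1/40) + 12098/(1/((-5984 + 5222) + 7789))) = 7*(-12507/40 + 12098/(1/(-762 + 7789))) = 7*(-12507/40 + 12098/(1/7027)) = 7*(-12507/40 + 12098*7027) = 7*(-12507/40 + 85012646) = 7*(3400493333/40) = 23803453331/40 ≈ 5.9509e+8)
-47672 - n = -47672 - 1*23803453331/40 = -47672 - 23803453331/40 = -23805360211/40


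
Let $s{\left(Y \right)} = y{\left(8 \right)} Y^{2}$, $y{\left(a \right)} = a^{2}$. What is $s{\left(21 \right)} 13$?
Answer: $366912$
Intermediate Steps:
$s{\left(Y \right)} = 64 Y^{2}$ ($s{\left(Y \right)} = 8^{2} Y^{2} = 64 Y^{2}$)
$s{\left(21 \right)} 13 = 64 \cdot 21^{2} \cdot 13 = 64 \cdot 441 \cdot 13 = 28224 \cdot 13 = 366912$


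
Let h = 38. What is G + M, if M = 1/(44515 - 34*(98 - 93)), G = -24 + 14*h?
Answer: 22527261/44345 ≈ 508.00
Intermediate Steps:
G = 508 (G = -24 + 14*38 = -24 + 532 = 508)
M = 1/44345 (M = 1/(44515 - 34*5) = 1/(44515 - 170) = 1/44345 ≈ 2.2550e-5)
G + M = 508 + 1/44345 = 22527261/44345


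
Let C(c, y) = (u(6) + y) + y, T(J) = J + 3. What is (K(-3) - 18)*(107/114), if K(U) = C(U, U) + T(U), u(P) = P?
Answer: -321/19 ≈ -16.895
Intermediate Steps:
T(J) = 3 + J
C(c, y) = 6 + 2*y (C(c, y) = (6 + y) + y = 6 + 2*y)
K(U) = 9 + 3*U (K(U) = (6 + 2*U) + (3 + U) = 9 + 3*U)
(K(-3) - 18)*(107/114) = ((9 + 3*(-3)) - 18)*(107/114) = ((9 - 9) - 18)*(107*(1/114)) = (0 - 18)*(107/114) = -18*107/114 = -321/19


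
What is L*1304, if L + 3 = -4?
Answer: -9128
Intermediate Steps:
L = -7 (L = -3 - 4 = -7)
L*1304 = -7*1304 = -9128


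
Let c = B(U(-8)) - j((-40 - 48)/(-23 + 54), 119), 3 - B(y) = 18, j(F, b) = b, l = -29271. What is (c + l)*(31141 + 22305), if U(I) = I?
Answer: -1571579630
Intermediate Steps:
B(y) = -15 (B(y) = 3 - 1*18 = 3 - 18 = -15)
c = -134 (c = -15 - 1*119 = -15 - 119 = -134)
(c + l)*(31141 + 22305) = (-134 - 29271)*(31141 + 22305) = -29405*53446 = -1571579630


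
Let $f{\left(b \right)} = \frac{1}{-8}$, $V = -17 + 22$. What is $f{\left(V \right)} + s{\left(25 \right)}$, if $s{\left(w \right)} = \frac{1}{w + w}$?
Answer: $- \frac{21}{200} \approx -0.105$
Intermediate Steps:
$V = 5$
$f{\left(b \right)} = - \frac{1}{8}$
$s{\left(w \right)} = \frac{1}{2 w}$
$f{\left(V \right)} + s{\left(25 \right)} = - \frac{1}{8} + \frac{1}{2 \cdot 25} = - \frac{1}{8} + \frac{1}{2} \cdot \frac{1}{25} = - \frac{1}{8} + \frac{1}{50} = - \frac{21}{200}$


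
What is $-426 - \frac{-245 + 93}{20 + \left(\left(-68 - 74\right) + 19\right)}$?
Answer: $- \frac{44030}{103} \approx -427.48$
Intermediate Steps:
$-426 - \frac{-245 + 93}{20 + \left(\left(-68 - 74\right) + 19\right)} = -426 - - \frac{152}{20 + \left(-142 + 19\right)} = -426 - - \frac{152}{20 - 123} = -426 - - \frac{152}{-103} = -426 - \left(-152\right) \left(- \frac{1}{103}\right) = -426 - \frac{152}{103} = - \frac{44030}{103}$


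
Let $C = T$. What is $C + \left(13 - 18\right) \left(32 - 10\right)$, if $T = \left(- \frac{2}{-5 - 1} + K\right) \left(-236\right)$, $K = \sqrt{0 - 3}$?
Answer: $- \frac{566}{3} - 236 i \sqrt{3} \approx -188.67 - 408.76 i$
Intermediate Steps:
$K = i \sqrt{3}$ ($K = \sqrt{-3} = i \sqrt{3} \approx 1.732 i$)
$T = - \frac{236}{3} - 236 i \sqrt{3}$ ($T = \left(- \frac{2}{-5 - 1} + i \sqrt{3}\right) \left(-236\right) = \left(- \frac{2}{-6} + i \sqrt{3}\right) \left(-236\right) = \left(\left(-2\right) \left(- \frac{1}{6}\right) + i \sqrt{3}\right) \left(-236\right) = \left(\frac{1}{3} + i \sqrt{3}\right) \left(-236\right) = - \frac{236}{3} - 236 i \sqrt{3} \approx -78.667 - 408.76 i$)
$C = - \frac{236}{3} - 236 i \sqrt{3} \approx -78.667 - 408.76 i$
$C + \left(13 - 18\right) \left(32 - 10\right) = \left(- \frac{236}{3} - 236 i \sqrt{3}\right) + \left(13 - 18\right) \left(32 - 10\right) = \left(- \frac{236}{3} - 236 i \sqrt{3}\right) + \left(13 - 18\right) 22 = \left(- \frac{236}{3} - 236 i \sqrt{3}\right) - 110 = - \frac{566}{3} - 236 i \sqrt{3}$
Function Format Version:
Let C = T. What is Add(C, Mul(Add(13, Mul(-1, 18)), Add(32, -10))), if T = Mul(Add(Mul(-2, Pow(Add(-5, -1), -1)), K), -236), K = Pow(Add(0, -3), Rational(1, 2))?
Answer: Add(Rational(-566, 3), Mul(-236, I, Pow(3, Rational(1, 2)))) ≈ Add(-188.67, Mul(-408.76, I))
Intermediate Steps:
K = Mul(I, Pow(3, Rational(1, 2))) (K = Pow(-3, Rational(1, 2)) = Mul(I, Pow(3, Rational(1, 2))) ≈ Mul(1.7320, I))
T = Add(Rational(-236, 3), Mul(-236, I, Pow(3, Rational(1, 2)))) (T = Mul(Add(Mul(-2, Pow(Add(-5, -1), -1)), Mul(I, Pow(3, Rational(1, 2)))), -236) = Mul(Add(Mul(-2, Pow(-6, -1)), Mul(I, Pow(3, Rational(1, 2)))), -236) = Mul(Add(Mul(-2, Rational(-1, 6)), Mul(I, Pow(3, Rational(1, 2)))), -236) = Mul(Add(Rational(1, 3), Mul(I, Pow(3, Rational(1, 2)))), -236) = Add(Rational(-236, 3), Mul(-236, I, Pow(3, Rational(1, 2)))) ≈ Add(-78.667, Mul(-408.76, I)))
C = Add(Rational(-236, 3), Mul(-236, I, Pow(3, Rational(1, 2)))) ≈ Add(-78.667, Mul(-408.76, I))
Add(C, Mul(Add(13, Mul(-1, 18)), Add(32, -10))) = Add(Add(Rational(-236, 3), Mul(-236, I, Pow(3, Rational(1, 2)))), Mul(Add(13, Mul(-1, 18)), Add(32, -10))) = Add(Add(Rational(-236, 3), Mul(-236, I, Pow(3, Rational(1, 2)))), Mul(Add(13, -18), 22)) = Add(Add(Rational(-236, 3), Mul(-236, I, Pow(3, Rational(1, 2)))), Mul(-5, 22)) = Add(Add(Rational(-236, 3), Mul(-236, I, Pow(3, Rational(1, 2)))), -110) = Add(Rational(-566, 3), Mul(-236, I, Pow(3, Rational(1, 2))))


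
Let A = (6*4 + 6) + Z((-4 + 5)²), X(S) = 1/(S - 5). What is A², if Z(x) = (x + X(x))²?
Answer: 239121/256 ≈ 934.07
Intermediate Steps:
X(S) = 1/(-5 + S)
Z(x) = (x + 1/(-5 + x))²
A = 489/16 (A = (6*4 + 6) + ((-4 + 5)² + 1/(-5 + (-4 + 5)²))² = (24 + 6) + (1² + 1/(-5 + 1²))² = 30 + (1 + 1/(-5 + 1))² = 30 + (1 + 1/(-4))² = 30 + (1 - ¼)² = 30 + (¾)² = 30 + 9/16 = 489/16 ≈ 30.563)
A² = (489/16)² = 239121/256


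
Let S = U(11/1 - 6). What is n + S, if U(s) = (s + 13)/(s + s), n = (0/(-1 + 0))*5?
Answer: 9/5 ≈ 1.8000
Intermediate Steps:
n = 0 (n = (0/(-1))*5 = -1*0*5 = 0*5 = 0)
U(s) = (13 + s)/(2*s) (U(s) = (13 + s)/((2*s)) = (13 + s)*(1/(2*s)) = (13 + s)/(2*s))
S = 9/5 (S = (13 + (11/1 - 6))/(2*(11/1 - 6)) = (13 + (11*1 - 6))/(2*(11*1 - 6)) = (13 + (11 - 6))/(2*(11 - 6)) = (½)*(13 + 5)/5 = (½)*(⅕)*18 = 9/5 ≈ 1.8000)
n + S = 0 + 9/5 = 9/5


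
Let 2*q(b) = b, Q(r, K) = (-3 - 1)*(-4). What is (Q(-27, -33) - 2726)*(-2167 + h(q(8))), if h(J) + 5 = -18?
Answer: 5934900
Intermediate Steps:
Q(r, K) = 16 (Q(r, K) = -4*(-4) = 16)
q(b) = b/2
h(J) = -23 (h(J) = -5 - 18 = -23)
(Q(-27, -33) - 2726)*(-2167 + h(q(8))) = (16 - 2726)*(-2167 - 23) = -2710*(-2190) = 5934900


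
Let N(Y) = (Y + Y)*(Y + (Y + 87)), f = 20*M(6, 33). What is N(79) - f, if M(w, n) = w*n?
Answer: 34750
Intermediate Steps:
M(w, n) = n*w
f = 3960 (f = 20*(33*6) = 20*198 = 3960)
N(Y) = 2*Y*(87 + 2*Y) (N(Y) = (2*Y)*(Y + (87 + Y)) = (2*Y)*(87 + 2*Y) = 2*Y*(87 + 2*Y))
N(79) - f = 2*79*(87 + 2*79) - 1*3960 = 2*79*(87 + 158) - 3960 = 2*79*245 - 3960 = 38710 - 3960 = 34750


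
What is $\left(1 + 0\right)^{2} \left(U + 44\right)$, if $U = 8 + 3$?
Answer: $55$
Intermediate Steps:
$U = 11$
$\left(1 + 0\right)^{2} \left(U + 44\right) = \left(1 + 0\right)^{2} \left(11 + 44\right) = 1^{2} \cdot 55 = 1 \cdot 55 = 55$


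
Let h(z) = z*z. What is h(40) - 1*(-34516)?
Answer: 36116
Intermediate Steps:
h(z) = z²
h(40) - 1*(-34516) = 40² - 1*(-34516) = 1600 + 34516 = 36116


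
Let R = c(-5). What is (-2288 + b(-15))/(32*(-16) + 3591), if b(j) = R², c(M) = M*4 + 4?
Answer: -2032/3079 ≈ -0.65995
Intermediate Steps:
c(M) = 4 + 4*M (c(M) = 4*M + 4 = 4 + 4*M)
R = -16 (R = 4 + 4*(-5) = 4 - 20 = -16)
b(j) = 256 (b(j) = (-16)² = 256)
(-2288 + b(-15))/(32*(-16) + 3591) = (-2288 + 256)/(32*(-16) + 3591) = -2032/(-512 + 3591) = -2032/3079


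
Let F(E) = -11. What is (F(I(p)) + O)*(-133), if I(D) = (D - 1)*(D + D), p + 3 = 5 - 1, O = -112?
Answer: 16359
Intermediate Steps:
p = 1 (p = -3 + (5 - 1) = -3 + 4 = 1)
I(D) = 2*D*(-1 + D) (I(D) = (-1 + D)*(2*D) = 2*D*(-1 + D))
(F(I(p)) + O)*(-133) = (-11 - 112)*(-133) = -123*(-133) = 16359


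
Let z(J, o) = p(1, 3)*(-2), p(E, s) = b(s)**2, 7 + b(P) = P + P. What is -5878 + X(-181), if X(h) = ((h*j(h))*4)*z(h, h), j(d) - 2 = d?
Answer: -265070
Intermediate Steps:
b(P) = -7 + 2*P (b(P) = -7 + (P + P) = -7 + 2*P)
j(d) = 2 + d
p(E, s) = (-7 + 2*s)**2
z(J, o) = -2 (z(J, o) = (-7 + 2*3)**2*(-2) = (-7 + 6)**2*(-2) = (-1)**2*(-2) = 1*(-2) = -2)
X(h) = -8*h*(2 + h) (X(h) = ((h*(2 + h))*4)*(-2) = (4*h*(2 + h))*(-2) = -8*h*(2 + h))
-5878 + X(-181) = -5878 - 8*(-181)*(2 - 181) = -5878 - 8*(-181)*(-179) = -5878 - 259192 = -265070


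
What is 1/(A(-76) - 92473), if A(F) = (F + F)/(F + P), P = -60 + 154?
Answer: -9/832333 ≈ -1.0813e-5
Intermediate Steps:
P = 94
A(F) = 2*F/(94 + F) (A(F) = (F + F)/(F + 94) = (2*F)/(94 + F) = 2*F/(94 + F))
1/(A(-76) - 92473) = 1/(2*(-76)/(94 - 76) - 92473) = 1/(2*(-76)/18 - 92473) = 1/(2*(-76)*(1/18) - 92473) = 1/(-76/9 - 92473) = 1/(-832333/9) = -9/832333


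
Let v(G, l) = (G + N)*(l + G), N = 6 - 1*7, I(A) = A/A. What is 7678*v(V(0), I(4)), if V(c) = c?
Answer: -7678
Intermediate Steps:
I(A) = 1
N = -1 (N = 6 - 7 = -1)
v(G, l) = (-1 + G)*(G + l) (v(G, l) = (G - 1)*(l + G) = (-1 + G)*(G + l))
7678*v(V(0), I(4)) = 7678*(0**2 - 1*0 - 1*1 + 0*1) = 7678*(0 + 0 - 1 + 0) = 7678*(-1) = -7678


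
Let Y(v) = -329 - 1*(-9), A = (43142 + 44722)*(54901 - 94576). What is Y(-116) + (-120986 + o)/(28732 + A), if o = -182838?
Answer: -278877961484/871493867 ≈ -320.00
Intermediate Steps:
A = -3486004200 (A = 87864*(-39675) = -3486004200)
Y(v) = -320 (Y(v) = -329 + 9 = -320)
Y(-116) + (-120986 + o)/(28732 + A) = -320 + (-120986 - 182838)/(28732 - 3486004200) = -320 - 303824/(-3485975468) = -320 - 303824*(-1/3485975468) = -320 + 75956/871493867 = -278877961484/871493867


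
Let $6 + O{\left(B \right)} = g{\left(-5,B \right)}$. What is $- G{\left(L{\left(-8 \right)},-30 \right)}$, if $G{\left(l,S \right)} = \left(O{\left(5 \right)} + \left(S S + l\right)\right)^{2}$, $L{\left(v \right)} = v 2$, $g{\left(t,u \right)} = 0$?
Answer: $-770884$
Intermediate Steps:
$O{\left(B \right)} = -6$ ($O{\left(B \right)} = -6 + 0 = -6$)
$L{\left(v \right)} = 2 v$
$G{\left(l,S \right)} = \left(-6 + l + S^{2}\right)^{2}$ ($G{\left(l,S \right)} = \left(-6 + \left(S S + l\right)\right)^{2} = \left(-6 + \left(S^{2} + l\right)\right)^{2} = \left(-6 + \left(l + S^{2}\right)\right)^{2} = \left(-6 + l + S^{2}\right)^{2}$)
$- G{\left(L{\left(-8 \right)},-30 \right)} = - \left(-6 + 2 \left(-8\right) + \left(-30\right)^{2}\right)^{2} = - \left(-6 - 16 + 900\right)^{2} = - 878^{2} = \left(-1\right) 770884 = -770884$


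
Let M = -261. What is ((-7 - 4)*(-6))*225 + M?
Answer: 14589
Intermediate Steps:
((-7 - 4)*(-6))*225 + M = ((-7 - 4)*(-6))*225 - 261 = -11*(-6)*225 - 261 = 66*225 - 261 = 14850 - 261 = 14589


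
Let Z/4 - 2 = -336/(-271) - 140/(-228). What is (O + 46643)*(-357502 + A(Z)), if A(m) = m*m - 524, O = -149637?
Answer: 8792784450204148052/238609809 ≈ 3.6850e+10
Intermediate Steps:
Z = 238124/15447 (Z = 8 + 4*(-336/(-271) - 140/(-228)) = 8 + 4*(-336*(-1/271) - 140*(-1/228)) = 8 + 4*(336/271 + 35/57) = 8 + 4*(28637/15447) = 8 + 114548/15447 = 238124/15447 ≈ 15.416)
A(m) = -524 + m² (A(m) = m² - 524 = -524 + m²)
(O + 46643)*(-357502 + A(Z)) = (-149637 + 46643)*(-357502 + (-524 + (238124/15447)²)) = -102994*(-357502 + (-524 + 56703039376/238609809)) = -102994*(-357502 - 68328500540/238609809) = -102994*(-85371812437658/238609809) = 8792784450204148052/238609809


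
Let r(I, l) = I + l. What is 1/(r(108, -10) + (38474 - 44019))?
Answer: -1/5447 ≈ -0.00018359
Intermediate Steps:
1/(r(108, -10) + (38474 - 44019)) = 1/((108 - 10) + (38474 - 44019)) = 1/(98 - 5545) = 1/(-5447) = -1/5447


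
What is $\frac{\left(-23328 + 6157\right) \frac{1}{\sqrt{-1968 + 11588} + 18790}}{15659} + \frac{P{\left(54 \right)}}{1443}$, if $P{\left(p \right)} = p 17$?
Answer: $\frac{24165138856909}{37988556131656} + \frac{2453 \sqrt{2405}}{394891435880} \approx 0.63612$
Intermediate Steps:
$P{\left(p \right)} = 17 p$
$\frac{\left(-23328 + 6157\right) \frac{1}{\sqrt{-1968 + 11588} + 18790}}{15659} + \frac{P{\left(54 \right)}}{1443} = \frac{\left(-23328 + 6157\right) \frac{1}{\sqrt{-1968 + 11588} + 18790}}{15659} + \frac{17 \cdot 54}{1443} = - \frac{17171}{\sqrt{9620} + 18790} \cdot \frac{1}{15659} + 918 \cdot \frac{1}{1443} = - \frac{17171}{2 \sqrt{2405} + 18790} \cdot \frac{1}{15659} + \frac{306}{481} = - \frac{17171}{18790 + 2 \sqrt{2405}} \cdot \frac{1}{15659} + \frac{306}{481} = - \frac{2453}{2237 \left(18790 + 2 \sqrt{2405}\right)} + \frac{306}{481} = \frac{306}{481} - \frac{2453}{2237 \left(18790 + 2 \sqrt{2405}\right)}$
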